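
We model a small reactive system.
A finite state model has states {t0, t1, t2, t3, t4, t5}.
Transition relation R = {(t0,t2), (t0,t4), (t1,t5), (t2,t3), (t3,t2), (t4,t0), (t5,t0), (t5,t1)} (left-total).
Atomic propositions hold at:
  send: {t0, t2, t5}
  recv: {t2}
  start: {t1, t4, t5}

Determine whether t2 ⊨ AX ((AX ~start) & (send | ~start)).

Yes

Sat(~start) = {t0, t2, t3}
Sat(AX ~start) = {s : every successor in {t0, t2, t3}} = {t2, t3, t4}
Sat(send | ~start) = {t0, t2, t3, t5}
Sat((AX ~start) & (send | ~start)) = {t2, t3}
Sat(AX ((AX ~start) & (send | ~start))) = {s : every successor in {t2, t3}} = {t2, t3}
t2 ∈ Sat(AX ((AX ~start) & (send | ~start))) = {t2, t3}, so the formula holds at t2.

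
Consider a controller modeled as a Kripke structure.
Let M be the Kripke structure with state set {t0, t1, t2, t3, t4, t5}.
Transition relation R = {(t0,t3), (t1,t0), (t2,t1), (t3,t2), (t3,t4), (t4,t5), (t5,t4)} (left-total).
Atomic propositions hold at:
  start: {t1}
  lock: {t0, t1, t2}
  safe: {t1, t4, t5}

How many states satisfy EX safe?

4

Sat(EX safe) = {s : some successor in {t1, t4, t5}} = {t2, t3, t4, t5}
|Sat(EX safe)| = |{t2, t3, t4, t5}| = 4.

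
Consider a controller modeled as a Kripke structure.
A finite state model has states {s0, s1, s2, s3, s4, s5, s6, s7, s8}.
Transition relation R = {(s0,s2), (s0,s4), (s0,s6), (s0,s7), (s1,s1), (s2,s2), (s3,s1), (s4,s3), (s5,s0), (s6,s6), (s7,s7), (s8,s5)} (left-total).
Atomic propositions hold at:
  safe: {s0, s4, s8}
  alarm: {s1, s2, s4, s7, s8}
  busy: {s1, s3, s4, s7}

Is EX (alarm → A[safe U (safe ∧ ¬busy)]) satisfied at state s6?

Sat(¬busy) = {s0, s2, s5, s6, s8}
Sat(safe ∧ ¬busy) = {s0, s8}
A[safe U (safe ∧ ¬busy)]: least fixpoint, start Z0 = Sat((safe ∧ ¬busy)) = {s0, s8}, add states in Sat(safe) with every successor in Z. Already a fixed point.
Sat(A[safe U (safe ∧ ¬busy)]) = {s0, s8}
Sat(alarm → A[safe U (safe ∧ ¬busy)]) = {s0, s3, s5, s6, s8}
Sat(EX (alarm → A[safe U (safe ∧ ¬busy)])) = {s : some successor in {s0, s3, s5, s6, s8}} = {s0, s4, s5, s6, s8}
s6 ∈ Sat(EX (alarm → A[safe U (safe ∧ ¬busy)])) = {s0, s4, s5, s6, s8}, so the formula holds at s6.

Yes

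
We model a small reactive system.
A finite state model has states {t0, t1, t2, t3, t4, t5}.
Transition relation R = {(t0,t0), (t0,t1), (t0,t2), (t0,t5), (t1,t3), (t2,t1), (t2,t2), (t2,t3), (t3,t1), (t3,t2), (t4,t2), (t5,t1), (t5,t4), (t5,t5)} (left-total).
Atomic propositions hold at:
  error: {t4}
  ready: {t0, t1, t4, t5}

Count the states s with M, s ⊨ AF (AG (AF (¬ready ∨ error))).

4

Sat(¬ready) = {t2, t3}
Sat(¬ready ∨ error) = {t2, t3, t4}
AF (¬ready ∨ error): least fixpoint, start Z0 = {t2, t3, t4}, add states with every successor in Z. Z1 = {t1, t2, t3, t4}; fixed.
Sat(AF (¬ready ∨ error)) = {t1, t2, t3, t4}
AG (AF (¬ready ∨ error)): greatest fixpoint, start Z0 = {t1, t2, t3, t4}, keep only states in Sat with every successor in Z. Already a fixed point.
Sat(AG (AF (¬ready ∨ error))) = {t1, t2, t3, t4}
AF (AG (AF (¬ready ∨ error))): least fixpoint, start Z0 = {t1, t2, t3, t4}, add states with every successor in Z. Already a fixed point.
Sat(AF (AG (AF (¬ready ∨ error)))) = {t1, t2, t3, t4}
|Sat(AF (AG (AF (¬ready ∨ error))))| = |{t1, t2, t3, t4}| = 4.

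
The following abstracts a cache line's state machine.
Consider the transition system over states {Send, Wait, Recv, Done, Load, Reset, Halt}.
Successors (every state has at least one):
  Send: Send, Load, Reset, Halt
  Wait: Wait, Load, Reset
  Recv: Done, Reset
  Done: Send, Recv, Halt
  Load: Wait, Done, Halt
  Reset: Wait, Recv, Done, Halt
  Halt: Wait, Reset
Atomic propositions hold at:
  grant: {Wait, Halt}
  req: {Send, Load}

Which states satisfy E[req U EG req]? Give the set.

{Send}

EG req: greatest fixpoint, start Z0 = {Send, Load}, keep only states in Sat with some successor in Z. Z1 = {Send}; fixed.
Sat(EG req) = {Send}
E[req U EG req]: least fixpoint, start Z0 = Sat(EG req) = {Send}, add states in Sat(req) with some successor in Z. Already a fixed point.
Sat(E[req U EG req]) = {Send}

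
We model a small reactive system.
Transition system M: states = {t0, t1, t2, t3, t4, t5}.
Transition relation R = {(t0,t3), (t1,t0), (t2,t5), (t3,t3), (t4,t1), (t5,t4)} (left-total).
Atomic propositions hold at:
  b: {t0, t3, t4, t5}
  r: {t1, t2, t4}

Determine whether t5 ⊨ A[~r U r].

Sat(~r) = {t0, t3, t5}
A[~r U r]: least fixpoint, start Z0 = Sat(r) = {t1, t2, t4}, add states in Sat(~r) with every successor in Z. Z1 = {t1, t2, t4, t5}; fixed.
Sat(A[~r U r]) = {t1, t2, t4, t5}
t5 ∈ Sat(A[~r U r]) = {t1, t2, t4, t5}, so the formula holds at t5.

Yes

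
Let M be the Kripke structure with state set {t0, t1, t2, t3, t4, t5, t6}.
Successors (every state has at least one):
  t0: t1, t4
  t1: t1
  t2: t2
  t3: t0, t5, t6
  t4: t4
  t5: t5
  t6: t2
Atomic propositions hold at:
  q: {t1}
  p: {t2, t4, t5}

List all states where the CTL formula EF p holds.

{t0, t2, t3, t4, t5, t6}

EF p: least fixpoint, start Z0 = {t2, t4, t5}, add states with some successor in Z. Z1 = {t0, t2, t3, t4, t5, t6}; fixed.
Sat(EF p) = {t0, t2, t3, t4, t5, t6}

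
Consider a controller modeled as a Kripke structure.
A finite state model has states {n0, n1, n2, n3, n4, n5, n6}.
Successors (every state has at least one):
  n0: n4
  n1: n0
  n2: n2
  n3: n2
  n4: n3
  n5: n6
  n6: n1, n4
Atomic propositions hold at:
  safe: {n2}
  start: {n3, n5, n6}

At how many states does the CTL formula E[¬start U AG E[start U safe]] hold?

5

Sat(¬start) = {n0, n1, n2, n4}
E[start U safe]: least fixpoint, start Z0 = Sat(safe) = {n2}, add states in Sat(start) with some successor in Z. Z1 = {n2, n3}; fixed.
Sat(E[start U safe]) = {n2, n3}
AG E[start U safe]: greatest fixpoint, start Z0 = {n2, n3}, keep only states in Sat with every successor in Z. Already a fixed point.
Sat(AG E[start U safe]) = {n2, n3}
E[¬start U AG E[start U safe]]: least fixpoint, start Z0 = Sat(AG E[start U safe]) = {n2, n3}, add states in Sat(¬start) with some successor in Z. Z1 = {n2, n3, n4}; Z2 = {n0, n2, n3, n4}; Z3 = {n0, n1, n2, n3, n4}; fixed.
Sat(E[¬start U AG E[start U safe]]) = {n0, n1, n2, n3, n4}
|Sat(E[¬start U AG E[start U safe]])| = |{n0, n1, n2, n3, n4}| = 5.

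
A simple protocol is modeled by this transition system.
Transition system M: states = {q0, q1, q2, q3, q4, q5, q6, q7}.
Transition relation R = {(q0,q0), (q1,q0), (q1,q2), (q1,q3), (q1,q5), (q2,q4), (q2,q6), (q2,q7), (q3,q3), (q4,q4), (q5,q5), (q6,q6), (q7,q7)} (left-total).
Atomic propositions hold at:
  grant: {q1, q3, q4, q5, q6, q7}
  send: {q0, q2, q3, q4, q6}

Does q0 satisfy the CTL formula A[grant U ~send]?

Sat(~send) = {q1, q5, q7}
A[grant U ~send]: least fixpoint, start Z0 = Sat(~send) = {q1, q5, q7}, add states in Sat(grant) with every successor in Z. Already a fixed point.
Sat(A[grant U ~send]) = {q1, q5, q7}
q0 ∉ Sat(A[grant U ~send]) = {q1, q5, q7}, so the formula does not hold at q0.

No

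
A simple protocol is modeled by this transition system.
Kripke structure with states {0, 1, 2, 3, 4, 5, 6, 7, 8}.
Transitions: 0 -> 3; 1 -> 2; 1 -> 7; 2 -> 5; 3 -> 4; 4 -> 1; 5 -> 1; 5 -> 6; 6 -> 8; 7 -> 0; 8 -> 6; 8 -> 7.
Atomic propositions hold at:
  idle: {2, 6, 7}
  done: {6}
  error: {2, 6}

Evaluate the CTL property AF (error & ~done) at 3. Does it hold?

No

Sat(~done) = {0, 1, 2, 3, 4, 5, 7, 8}
Sat(error & ~done) = {2}
AF (error & ~done): least fixpoint, start Z0 = {2}, add states with every successor in Z. Already a fixed point.
Sat(AF (error & ~done)) = {2}
3 ∉ Sat(AF (error & ~done)) = {2}, so the formula does not hold at 3.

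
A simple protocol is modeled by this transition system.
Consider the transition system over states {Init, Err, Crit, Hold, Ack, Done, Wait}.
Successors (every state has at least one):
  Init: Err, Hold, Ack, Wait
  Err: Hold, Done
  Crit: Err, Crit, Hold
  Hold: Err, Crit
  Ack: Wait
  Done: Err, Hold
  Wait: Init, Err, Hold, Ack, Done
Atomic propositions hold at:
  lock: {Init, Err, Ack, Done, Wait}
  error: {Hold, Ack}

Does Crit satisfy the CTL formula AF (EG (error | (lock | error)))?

Sat(lock | error) = {Init, Err, Hold, Ack, Done, Wait}
Sat(error | (lock | error)) = {Init, Err, Hold, Ack, Done, Wait}
EG (error | (lock | error)): greatest fixpoint, start Z0 = {Init, Err, Hold, Ack, Done, Wait}, keep only states in Sat with some successor in Z. Already a fixed point.
Sat(EG (error | (lock | error))) = {Init, Err, Hold, Ack, Done, Wait}
AF (EG (error | (lock | error))): least fixpoint, start Z0 = {Init, Err, Hold, Ack, Done, Wait}, add states with every successor in Z. Already a fixed point.
Sat(AF (EG (error | (lock | error)))) = {Init, Err, Hold, Ack, Done, Wait}
Crit ∉ Sat(AF (EG (error | (lock | error)))) = {Init, Err, Hold, Ack, Done, Wait}, so the formula does not hold at Crit.

No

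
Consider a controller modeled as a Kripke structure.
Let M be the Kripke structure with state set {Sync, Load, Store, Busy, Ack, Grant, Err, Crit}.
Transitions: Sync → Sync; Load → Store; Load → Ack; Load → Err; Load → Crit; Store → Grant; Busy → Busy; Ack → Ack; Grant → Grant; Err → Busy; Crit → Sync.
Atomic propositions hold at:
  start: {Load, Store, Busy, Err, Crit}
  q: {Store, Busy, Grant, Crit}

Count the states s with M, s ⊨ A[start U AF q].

5

AF q: least fixpoint, start Z0 = {Store, Busy, Grant, Crit}, add states with every successor in Z. Z1 = {Store, Busy, Grant, Err, Crit}; fixed.
Sat(AF q) = {Store, Busy, Grant, Err, Crit}
A[start U AF q]: least fixpoint, start Z0 = Sat(AF q) = {Store, Busy, Grant, Err, Crit}, add states in Sat(start) with every successor in Z. Already a fixed point.
Sat(A[start U AF q]) = {Store, Busy, Grant, Err, Crit}
|Sat(A[start U AF q])| = |{Store, Busy, Grant, Err, Crit}| = 5.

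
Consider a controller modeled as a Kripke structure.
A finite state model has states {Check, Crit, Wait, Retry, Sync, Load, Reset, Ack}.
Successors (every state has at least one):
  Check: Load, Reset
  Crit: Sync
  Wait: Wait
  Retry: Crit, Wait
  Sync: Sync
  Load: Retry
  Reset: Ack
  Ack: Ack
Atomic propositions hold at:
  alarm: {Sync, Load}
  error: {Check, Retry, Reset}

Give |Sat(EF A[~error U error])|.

4

Sat(~error) = {Crit, Wait, Sync, Load, Ack}
A[~error U error]: least fixpoint, start Z0 = Sat(error) = {Check, Retry, Reset}, add states in Sat(~error) with every successor in Z. Z1 = {Check, Retry, Load, Reset}; fixed.
Sat(A[~error U error]) = {Check, Retry, Load, Reset}
EF A[~error U error]: least fixpoint, start Z0 = {Check, Retry, Load, Reset}, add states with some successor in Z. Already a fixed point.
Sat(EF A[~error U error]) = {Check, Retry, Load, Reset}
|Sat(EF A[~error U error])| = |{Check, Retry, Load, Reset}| = 4.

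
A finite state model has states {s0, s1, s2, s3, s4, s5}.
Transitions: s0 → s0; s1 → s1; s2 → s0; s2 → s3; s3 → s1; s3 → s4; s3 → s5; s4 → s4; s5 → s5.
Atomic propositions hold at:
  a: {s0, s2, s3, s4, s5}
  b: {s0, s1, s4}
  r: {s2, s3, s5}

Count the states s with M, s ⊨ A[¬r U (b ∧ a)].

Sat(¬r) = {s0, s1, s4}
Sat(b ∧ a) = {s0, s4}
A[¬r U (b ∧ a)]: least fixpoint, start Z0 = Sat((b ∧ a)) = {s0, s4}, add states in Sat(¬r) with every successor in Z. Already a fixed point.
Sat(A[¬r U (b ∧ a)]) = {s0, s4}
|Sat(A[¬r U (b ∧ a)])| = |{s0, s4}| = 2.

2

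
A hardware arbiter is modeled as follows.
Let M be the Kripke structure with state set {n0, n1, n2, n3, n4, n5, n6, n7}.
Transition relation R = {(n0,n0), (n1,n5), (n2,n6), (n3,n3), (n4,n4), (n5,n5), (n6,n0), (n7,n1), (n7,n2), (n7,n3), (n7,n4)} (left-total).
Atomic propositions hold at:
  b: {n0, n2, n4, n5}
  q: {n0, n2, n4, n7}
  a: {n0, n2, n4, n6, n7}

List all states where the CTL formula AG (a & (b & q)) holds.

{n0, n4}

Sat(b & q) = {n0, n2, n4}
Sat(a & (b & q)) = {n0, n2, n4}
AG (a & (b & q)): greatest fixpoint, start Z0 = {n0, n2, n4}, keep only states in Sat with every successor in Z. Z1 = {n0, n4}; fixed.
Sat(AG (a & (b & q))) = {n0, n4}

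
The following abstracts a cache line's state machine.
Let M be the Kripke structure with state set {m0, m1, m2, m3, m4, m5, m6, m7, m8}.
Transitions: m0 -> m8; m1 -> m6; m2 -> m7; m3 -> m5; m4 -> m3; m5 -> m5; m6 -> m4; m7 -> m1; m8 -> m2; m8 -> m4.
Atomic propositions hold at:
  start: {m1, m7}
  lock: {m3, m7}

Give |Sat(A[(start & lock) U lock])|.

Sat(start & lock) = {m7}
A[(start & lock) U lock]: least fixpoint, start Z0 = Sat(lock) = {m3, m7}, add states in Sat(start & lock) with every successor in Z. Already a fixed point.
Sat(A[(start & lock) U lock]) = {m3, m7}
|Sat(A[(start & lock) U lock])| = |{m3, m7}| = 2.

2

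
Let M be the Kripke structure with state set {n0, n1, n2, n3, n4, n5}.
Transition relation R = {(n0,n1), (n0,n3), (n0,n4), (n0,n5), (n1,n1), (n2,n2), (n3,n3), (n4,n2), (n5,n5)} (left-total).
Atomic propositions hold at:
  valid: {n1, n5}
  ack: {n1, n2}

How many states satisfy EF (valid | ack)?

Sat(valid | ack) = {n1, n2, n5}
EF (valid | ack): least fixpoint, start Z0 = {n1, n2, n5}, add states with some successor in Z. Z1 = {n0, n1, n2, n4, n5}; fixed.
Sat(EF (valid | ack)) = {n0, n1, n2, n4, n5}
|Sat(EF (valid | ack))| = |{n0, n1, n2, n4, n5}| = 5.

5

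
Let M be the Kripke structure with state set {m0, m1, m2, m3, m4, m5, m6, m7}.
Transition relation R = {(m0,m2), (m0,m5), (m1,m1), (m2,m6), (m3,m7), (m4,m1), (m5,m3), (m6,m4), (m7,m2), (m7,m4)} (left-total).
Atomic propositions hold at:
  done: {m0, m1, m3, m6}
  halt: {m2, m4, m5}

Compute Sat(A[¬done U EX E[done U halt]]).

{m0, m2, m6, m7}

Sat(¬done) = {m2, m4, m5, m7}
E[done U halt]: least fixpoint, start Z0 = Sat(halt) = {m2, m4, m5}, add states in Sat(done) with some successor in Z. Z1 = {m0, m2, m4, m5, m6}; fixed.
Sat(E[done U halt]) = {m0, m2, m4, m5, m6}
Sat(EX E[done U halt]) = {s : some successor in {m0, m2, m4, m5, m6}} = {m0, m2, m6, m7}
A[¬done U EX E[done U halt]]: least fixpoint, start Z0 = Sat(EX E[done U halt]) = {m0, m2, m6, m7}, add states in Sat(¬done) with every successor in Z. Already a fixed point.
Sat(A[¬done U EX E[done U halt]]) = {m0, m2, m6, m7}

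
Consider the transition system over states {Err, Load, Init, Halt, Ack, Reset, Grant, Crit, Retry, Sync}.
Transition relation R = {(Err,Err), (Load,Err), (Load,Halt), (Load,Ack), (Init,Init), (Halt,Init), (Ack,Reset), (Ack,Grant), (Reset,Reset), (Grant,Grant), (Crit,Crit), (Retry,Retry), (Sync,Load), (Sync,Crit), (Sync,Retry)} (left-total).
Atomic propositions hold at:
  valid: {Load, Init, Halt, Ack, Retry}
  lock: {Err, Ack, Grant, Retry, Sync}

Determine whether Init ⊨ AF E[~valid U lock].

Sat(~valid) = {Err, Reset, Grant, Crit, Sync}
E[~valid U lock]: least fixpoint, start Z0 = Sat(lock) = {Err, Ack, Grant, Retry, Sync}, add states in Sat(~valid) with some successor in Z. Already a fixed point.
Sat(E[~valid U lock]) = {Err, Ack, Grant, Retry, Sync}
AF E[~valid U lock]: least fixpoint, start Z0 = {Err, Ack, Grant, Retry, Sync}, add states with every successor in Z. Already a fixed point.
Sat(AF E[~valid U lock]) = {Err, Ack, Grant, Retry, Sync}
Init ∉ Sat(AF E[~valid U lock]) = {Err, Ack, Grant, Retry, Sync}, so the formula does not hold at Init.

No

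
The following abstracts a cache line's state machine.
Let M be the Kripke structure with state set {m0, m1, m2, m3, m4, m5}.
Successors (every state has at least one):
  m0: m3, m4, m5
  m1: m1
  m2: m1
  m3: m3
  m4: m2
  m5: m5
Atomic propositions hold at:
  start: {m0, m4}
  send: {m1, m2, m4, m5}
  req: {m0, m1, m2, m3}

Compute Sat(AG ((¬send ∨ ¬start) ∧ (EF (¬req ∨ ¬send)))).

Sat(¬send) = {m0, m3}
Sat(¬start) = {m1, m2, m3, m5}
Sat(¬send ∨ ¬start) = {m0, m1, m2, m3, m5}
Sat(¬req) = {m4, m5}
Sat(¬req ∨ ¬send) = {m0, m3, m4, m5}
EF (¬req ∨ ¬send): least fixpoint, start Z0 = {m0, m3, m4, m5}, add states with some successor in Z. Already a fixed point.
Sat(EF (¬req ∨ ¬send)) = {m0, m3, m4, m5}
Sat((¬send ∨ ¬start) ∧ (EF (¬req ∨ ¬send))) = {m0, m3, m5}
AG ((¬send ∨ ¬start) ∧ (EF (¬req ∨ ¬send))): greatest fixpoint, start Z0 = {m0, m3, m5}, keep only states in Sat with every successor in Z. Z1 = {m3, m5}; fixed.
Sat(AG ((¬send ∨ ¬start) ∧ (EF (¬req ∨ ¬send)))) = {m3, m5}

{m3, m5}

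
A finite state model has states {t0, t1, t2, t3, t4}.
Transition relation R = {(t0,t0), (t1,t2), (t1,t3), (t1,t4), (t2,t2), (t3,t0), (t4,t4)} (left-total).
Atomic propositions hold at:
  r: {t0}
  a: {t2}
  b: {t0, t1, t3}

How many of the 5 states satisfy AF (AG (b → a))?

Sat(b → a) = {t2, t4}
AG (b → a): greatest fixpoint, start Z0 = {t2, t4}, keep only states in Sat with every successor in Z. Already a fixed point.
Sat(AG (b → a)) = {t2, t4}
AF (AG (b → a)): least fixpoint, start Z0 = {t2, t4}, add states with every successor in Z. Already a fixed point.
Sat(AF (AG (b → a))) = {t2, t4}
|Sat(AF (AG (b → a)))| = |{t2, t4}| = 2.

2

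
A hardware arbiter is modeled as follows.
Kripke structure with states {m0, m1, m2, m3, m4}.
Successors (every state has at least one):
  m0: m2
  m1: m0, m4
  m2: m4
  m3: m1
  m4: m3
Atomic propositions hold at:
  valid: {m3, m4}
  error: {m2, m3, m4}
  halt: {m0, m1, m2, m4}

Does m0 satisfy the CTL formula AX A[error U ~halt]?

Yes

Sat(~halt) = {m3}
A[error U ~halt]: least fixpoint, start Z0 = Sat(~halt) = {m3}, add states in Sat(error) with every successor in Z. Z1 = {m3, m4}; Z2 = {m2, m3, m4}; fixed.
Sat(A[error U ~halt]) = {m2, m3, m4}
Sat(AX A[error U ~halt]) = {s : every successor in {m2, m3, m4}} = {m0, m2, m4}
m0 ∈ Sat(AX A[error U ~halt]) = {m0, m2, m4}, so the formula holds at m0.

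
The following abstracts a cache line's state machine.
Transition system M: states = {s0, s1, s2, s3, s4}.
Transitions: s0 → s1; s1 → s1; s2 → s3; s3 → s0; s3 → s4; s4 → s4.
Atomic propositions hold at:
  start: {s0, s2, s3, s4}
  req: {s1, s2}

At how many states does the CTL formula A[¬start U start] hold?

Sat(¬start) = {s1}
A[¬start U start]: least fixpoint, start Z0 = Sat(start) = {s0, s2, s3, s4}, add states in Sat(¬start) with every successor in Z. Already a fixed point.
Sat(A[¬start U start]) = {s0, s2, s3, s4}
|Sat(A[¬start U start])| = |{s0, s2, s3, s4}| = 4.

4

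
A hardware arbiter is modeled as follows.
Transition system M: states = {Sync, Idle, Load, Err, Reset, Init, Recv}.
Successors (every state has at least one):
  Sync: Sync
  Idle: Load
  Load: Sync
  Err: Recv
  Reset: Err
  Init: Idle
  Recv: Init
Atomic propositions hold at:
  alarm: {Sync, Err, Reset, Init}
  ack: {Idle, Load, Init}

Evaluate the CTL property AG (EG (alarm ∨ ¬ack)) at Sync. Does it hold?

Yes

Sat(¬ack) = {Sync, Err, Reset, Recv}
Sat(alarm ∨ ¬ack) = {Sync, Err, Reset, Init, Recv}
EG (alarm ∨ ¬ack): greatest fixpoint, start Z0 = {Sync, Err, Reset, Init, Recv}, keep only states in Sat with some successor in Z. Z1 = {Sync, Err, Reset, Recv}; Z2 = {Sync, Err, Reset}; Z3 = {Sync, Reset}; Z4 = {Sync}; fixed.
Sat(EG (alarm ∨ ¬ack)) = {Sync}
AG (EG (alarm ∨ ¬ack)): greatest fixpoint, start Z0 = {Sync}, keep only states in Sat with every successor in Z. Already a fixed point.
Sat(AG (EG (alarm ∨ ¬ack))) = {Sync}
Sync ∈ Sat(AG (EG (alarm ∨ ¬ack))) = {Sync}, so the formula holds at Sync.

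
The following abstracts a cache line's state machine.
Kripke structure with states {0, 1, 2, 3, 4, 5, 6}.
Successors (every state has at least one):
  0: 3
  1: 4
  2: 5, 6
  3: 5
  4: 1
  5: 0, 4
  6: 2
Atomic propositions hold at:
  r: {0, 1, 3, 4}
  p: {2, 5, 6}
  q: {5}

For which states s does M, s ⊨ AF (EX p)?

Sat(EX p) = {s : some successor in {2, 5, 6}} = {2, 3, 6}
AF (EX p): least fixpoint, start Z0 = {2, 3, 6}, add states with every successor in Z. Z1 = {0, 2, 3, 6}; fixed.
Sat(AF (EX p)) = {0, 2, 3, 6}

{0, 2, 3, 6}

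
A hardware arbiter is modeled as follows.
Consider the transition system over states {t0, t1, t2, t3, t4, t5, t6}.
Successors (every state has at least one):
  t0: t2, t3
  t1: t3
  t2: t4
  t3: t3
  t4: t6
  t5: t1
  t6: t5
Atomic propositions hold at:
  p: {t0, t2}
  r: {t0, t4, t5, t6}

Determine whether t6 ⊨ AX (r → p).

Sat(r → p) = {t0, t1, t2, t3}
Sat(AX (r → p)) = {s : every successor in {t0, t1, t2, t3}} = {t0, t1, t3, t5}
t6 ∉ Sat(AX (r → p)) = {t0, t1, t3, t5}, so the formula does not hold at t6.

No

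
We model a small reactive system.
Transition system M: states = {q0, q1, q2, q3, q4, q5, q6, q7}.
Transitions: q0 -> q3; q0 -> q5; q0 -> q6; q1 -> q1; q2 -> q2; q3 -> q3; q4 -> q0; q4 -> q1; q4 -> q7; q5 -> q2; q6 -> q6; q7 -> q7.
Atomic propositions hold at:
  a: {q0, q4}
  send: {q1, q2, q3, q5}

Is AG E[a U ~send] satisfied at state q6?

Sat(~send) = {q0, q4, q6, q7}
E[a U ~send]: least fixpoint, start Z0 = Sat(~send) = {q0, q4, q6, q7}, add states in Sat(a) with some successor in Z. Already a fixed point.
Sat(E[a U ~send]) = {q0, q4, q6, q7}
AG E[a U ~send]: greatest fixpoint, start Z0 = {q0, q4, q6, q7}, keep only states in Sat with every successor in Z. Z1 = {q6, q7}; fixed.
Sat(AG E[a U ~send]) = {q6, q7}
q6 ∈ Sat(AG E[a U ~send]) = {q6, q7}, so the formula holds at q6.

Yes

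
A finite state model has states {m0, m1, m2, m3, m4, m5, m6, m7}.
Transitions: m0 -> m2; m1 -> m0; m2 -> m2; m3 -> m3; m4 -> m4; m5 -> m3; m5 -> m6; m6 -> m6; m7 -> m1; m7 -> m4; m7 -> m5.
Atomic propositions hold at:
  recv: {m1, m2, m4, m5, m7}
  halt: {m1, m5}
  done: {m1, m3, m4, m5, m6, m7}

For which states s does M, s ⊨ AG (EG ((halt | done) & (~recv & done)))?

Sat(halt | done) = {m1, m3, m4, m5, m6, m7}
Sat(~recv) = {m0, m3, m6}
Sat(~recv & done) = {m3, m6}
Sat((halt | done) & (~recv & done)) = {m3, m6}
EG ((halt | done) & (~recv & done)): greatest fixpoint, start Z0 = {m3, m6}, keep only states in Sat with some successor in Z. Already a fixed point.
Sat(EG ((halt | done) & (~recv & done))) = {m3, m6}
AG (EG ((halt | done) & (~recv & done))): greatest fixpoint, start Z0 = {m3, m6}, keep only states in Sat with every successor in Z. Already a fixed point.
Sat(AG (EG ((halt | done) & (~recv & done)))) = {m3, m6}

{m3, m6}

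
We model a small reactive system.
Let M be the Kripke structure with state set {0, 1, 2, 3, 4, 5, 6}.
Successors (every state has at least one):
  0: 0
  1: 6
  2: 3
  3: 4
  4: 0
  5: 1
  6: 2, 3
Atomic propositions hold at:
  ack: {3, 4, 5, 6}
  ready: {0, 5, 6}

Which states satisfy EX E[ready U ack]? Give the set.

{1, 2, 3, 6}

E[ready U ack]: least fixpoint, start Z0 = Sat(ack) = {3, 4, 5, 6}, add states in Sat(ready) with some successor in Z. Already a fixed point.
Sat(E[ready U ack]) = {3, 4, 5, 6}
Sat(EX E[ready U ack]) = {s : some successor in {3, 4, 5, 6}} = {1, 2, 3, 6}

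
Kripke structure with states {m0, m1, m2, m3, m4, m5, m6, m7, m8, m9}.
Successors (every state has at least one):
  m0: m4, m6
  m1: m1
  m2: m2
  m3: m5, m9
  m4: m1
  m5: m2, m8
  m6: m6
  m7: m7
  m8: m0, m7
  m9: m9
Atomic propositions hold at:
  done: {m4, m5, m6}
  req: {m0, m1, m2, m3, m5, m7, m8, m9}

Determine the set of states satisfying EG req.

EG req: greatest fixpoint, start Z0 = {m0, m1, m2, m3, m5, m7, m8, m9}, keep only states in Sat with some successor in Z. Z1 = {m1, m2, m3, m5, m7, m8, m9}; fixed.
Sat(EG req) = {m1, m2, m3, m5, m7, m8, m9}

{m1, m2, m3, m5, m7, m8, m9}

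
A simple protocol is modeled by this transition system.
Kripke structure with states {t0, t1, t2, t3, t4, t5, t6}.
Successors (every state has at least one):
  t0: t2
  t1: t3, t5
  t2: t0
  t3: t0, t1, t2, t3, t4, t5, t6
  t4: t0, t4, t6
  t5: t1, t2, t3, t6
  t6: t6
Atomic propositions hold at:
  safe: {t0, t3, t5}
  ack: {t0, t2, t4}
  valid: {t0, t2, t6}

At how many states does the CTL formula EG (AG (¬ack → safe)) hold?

Sat(¬ack) = {t1, t3, t5, t6}
Sat(¬ack → safe) = {t0, t2, t3, t4, t5}
AG (¬ack → safe): greatest fixpoint, start Z0 = {t0, t2, t3, t4, t5}, keep only states in Sat with every successor in Z. Z1 = {t0, t2}; fixed.
Sat(AG (¬ack → safe)) = {t0, t2}
EG (AG (¬ack → safe)): greatest fixpoint, start Z0 = {t0, t2}, keep only states in Sat with some successor in Z. Already a fixed point.
Sat(EG (AG (¬ack → safe))) = {t0, t2}
|Sat(EG (AG (¬ack → safe)))| = |{t0, t2}| = 2.

2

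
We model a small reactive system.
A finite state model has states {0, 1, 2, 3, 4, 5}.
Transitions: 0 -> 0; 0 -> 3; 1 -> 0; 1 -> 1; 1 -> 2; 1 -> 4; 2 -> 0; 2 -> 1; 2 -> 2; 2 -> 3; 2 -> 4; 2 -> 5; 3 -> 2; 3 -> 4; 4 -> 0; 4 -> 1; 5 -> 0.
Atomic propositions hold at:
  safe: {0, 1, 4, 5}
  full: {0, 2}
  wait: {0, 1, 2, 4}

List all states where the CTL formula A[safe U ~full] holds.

{1, 3, 4, 5}

Sat(~full) = {1, 3, 4, 5}
A[safe U ~full]: least fixpoint, start Z0 = Sat(~full) = {1, 3, 4, 5}, add states in Sat(safe) with every successor in Z. Already a fixed point.
Sat(A[safe U ~full]) = {1, 3, 4, 5}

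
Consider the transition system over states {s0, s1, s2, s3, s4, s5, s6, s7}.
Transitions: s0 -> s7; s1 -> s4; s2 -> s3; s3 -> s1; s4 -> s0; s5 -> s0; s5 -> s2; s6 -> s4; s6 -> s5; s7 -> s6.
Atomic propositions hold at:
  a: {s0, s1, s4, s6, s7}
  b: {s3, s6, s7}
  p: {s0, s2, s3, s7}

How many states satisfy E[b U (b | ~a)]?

5

Sat(~a) = {s2, s3, s5}
Sat(b | ~a) = {s2, s3, s5, s6, s7}
E[b U (b | ~a)]: least fixpoint, start Z0 = Sat((b | ~a)) = {s2, s3, s5, s6, s7}, add states in Sat(b) with some successor in Z. Already a fixed point.
Sat(E[b U (b | ~a)]) = {s2, s3, s5, s6, s7}
|Sat(E[b U (b | ~a)])| = |{s2, s3, s5, s6, s7}| = 5.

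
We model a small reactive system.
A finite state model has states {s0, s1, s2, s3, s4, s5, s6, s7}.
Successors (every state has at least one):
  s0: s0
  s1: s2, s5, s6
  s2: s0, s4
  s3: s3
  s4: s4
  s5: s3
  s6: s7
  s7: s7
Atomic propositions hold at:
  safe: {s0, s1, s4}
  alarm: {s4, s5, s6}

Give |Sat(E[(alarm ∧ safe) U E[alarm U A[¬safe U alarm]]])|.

Sat(alarm ∧ safe) = {s4}
Sat(¬safe) = {s2, s3, s5, s6, s7}
A[¬safe U alarm]: least fixpoint, start Z0 = Sat(alarm) = {s4, s5, s6}, add states in Sat(¬safe) with every successor in Z. Already a fixed point.
Sat(A[¬safe U alarm]) = {s4, s5, s6}
E[alarm U A[¬safe U alarm]]: least fixpoint, start Z0 = Sat(A[¬safe U alarm]) = {s4, s5, s6}, add states in Sat(alarm) with some successor in Z. Already a fixed point.
Sat(E[alarm U A[¬safe U alarm]]) = {s4, s5, s6}
E[(alarm ∧ safe) U E[alarm U A[¬safe U alarm]]]: least fixpoint, start Z0 = Sat(E[alarm U A[¬safe U alarm]]) = {s4, s5, s6}, add states in Sat(alarm ∧ safe) with some successor in Z. Already a fixed point.
Sat(E[(alarm ∧ safe) U E[alarm U A[¬safe U alarm]]]) = {s4, s5, s6}
|Sat(E[(alarm ∧ safe) U E[alarm U A[¬safe U alarm]]])| = |{s4, s5, s6}| = 3.

3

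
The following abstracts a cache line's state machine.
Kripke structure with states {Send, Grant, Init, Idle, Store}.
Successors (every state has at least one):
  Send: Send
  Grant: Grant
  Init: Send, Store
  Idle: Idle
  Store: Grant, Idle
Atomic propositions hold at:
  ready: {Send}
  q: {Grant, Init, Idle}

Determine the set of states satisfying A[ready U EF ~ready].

{Grant, Init, Idle, Store}

Sat(~ready) = {Grant, Init, Idle, Store}
EF ~ready: least fixpoint, start Z0 = {Grant, Init, Idle, Store}, add states with some successor in Z. Already a fixed point.
Sat(EF ~ready) = {Grant, Init, Idle, Store}
A[ready U EF ~ready]: least fixpoint, start Z0 = Sat(EF ~ready) = {Grant, Init, Idle, Store}, add states in Sat(ready) with every successor in Z. Already a fixed point.
Sat(A[ready U EF ~ready]) = {Grant, Init, Idle, Store}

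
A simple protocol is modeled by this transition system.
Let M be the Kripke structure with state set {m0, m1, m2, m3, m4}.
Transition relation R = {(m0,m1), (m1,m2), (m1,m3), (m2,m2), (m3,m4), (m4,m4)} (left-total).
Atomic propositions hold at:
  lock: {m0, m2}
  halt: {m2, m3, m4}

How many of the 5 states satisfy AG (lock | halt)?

3

Sat(lock | halt) = {m0, m2, m3, m4}
AG (lock | halt): greatest fixpoint, start Z0 = {m0, m2, m3, m4}, keep only states in Sat with every successor in Z. Z1 = {m2, m3, m4}; fixed.
Sat(AG (lock | halt)) = {m2, m3, m4}
|Sat(AG (lock | halt))| = |{m2, m3, m4}| = 3.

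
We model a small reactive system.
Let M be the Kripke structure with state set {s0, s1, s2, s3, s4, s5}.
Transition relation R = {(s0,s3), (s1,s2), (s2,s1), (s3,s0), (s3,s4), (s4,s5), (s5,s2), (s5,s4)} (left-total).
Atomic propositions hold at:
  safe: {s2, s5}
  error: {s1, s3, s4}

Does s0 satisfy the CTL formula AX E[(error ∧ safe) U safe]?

No

Sat(error ∧ safe) = ∅
E[(error ∧ safe) U safe]: least fixpoint, start Z0 = Sat(safe) = {s2, s5}, add states in Sat(error ∧ safe) with some successor in Z. Already a fixed point.
Sat(E[(error ∧ safe) U safe]) = {s2, s5}
Sat(AX E[(error ∧ safe) U safe]) = {s : every successor in {s2, s5}} = {s1, s4}
s0 ∉ Sat(AX E[(error ∧ safe) U safe]) = {s1, s4}, so the formula does not hold at s0.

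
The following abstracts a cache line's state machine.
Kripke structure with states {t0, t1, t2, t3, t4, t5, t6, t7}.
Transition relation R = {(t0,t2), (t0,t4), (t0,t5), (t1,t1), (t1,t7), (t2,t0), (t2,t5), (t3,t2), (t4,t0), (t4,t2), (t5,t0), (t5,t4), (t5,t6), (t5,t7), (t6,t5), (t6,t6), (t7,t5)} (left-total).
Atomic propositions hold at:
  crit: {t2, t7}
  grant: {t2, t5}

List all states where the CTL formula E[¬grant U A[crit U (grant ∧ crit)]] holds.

{t0, t2, t3, t4}

Sat(¬grant) = {t0, t1, t3, t4, t6, t7}
Sat(grant ∧ crit) = {t2}
A[crit U (grant ∧ crit)]: least fixpoint, start Z0 = Sat((grant ∧ crit)) = {t2}, add states in Sat(crit) with every successor in Z. Already a fixed point.
Sat(A[crit U (grant ∧ crit)]) = {t2}
E[¬grant U A[crit U (grant ∧ crit)]]: least fixpoint, start Z0 = Sat(A[crit U (grant ∧ crit)]) = {t2}, add states in Sat(¬grant) with some successor in Z. Z1 = {t0, t2, t3, t4}; fixed.
Sat(E[¬grant U A[crit U (grant ∧ crit)]]) = {t0, t2, t3, t4}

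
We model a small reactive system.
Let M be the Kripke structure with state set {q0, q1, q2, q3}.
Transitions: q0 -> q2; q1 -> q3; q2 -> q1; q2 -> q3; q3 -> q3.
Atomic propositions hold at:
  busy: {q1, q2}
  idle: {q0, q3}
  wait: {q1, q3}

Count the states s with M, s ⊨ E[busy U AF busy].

AF busy: least fixpoint, start Z0 = {q1, q2}, add states with every successor in Z. Z1 = {q0, q1, q2}; fixed.
Sat(AF busy) = {q0, q1, q2}
E[busy U AF busy]: least fixpoint, start Z0 = Sat(AF busy) = {q0, q1, q2}, add states in Sat(busy) with some successor in Z. Already a fixed point.
Sat(E[busy U AF busy]) = {q0, q1, q2}
|Sat(E[busy U AF busy])| = |{q0, q1, q2}| = 3.

3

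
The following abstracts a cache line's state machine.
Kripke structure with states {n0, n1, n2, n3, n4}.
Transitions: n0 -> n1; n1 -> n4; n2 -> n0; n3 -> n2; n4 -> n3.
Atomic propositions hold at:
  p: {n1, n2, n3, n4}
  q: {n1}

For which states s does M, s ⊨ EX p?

{n0, n1, n3, n4}

Sat(EX p) = {s : some successor in {n1, n2, n3, n4}} = {n0, n1, n3, n4}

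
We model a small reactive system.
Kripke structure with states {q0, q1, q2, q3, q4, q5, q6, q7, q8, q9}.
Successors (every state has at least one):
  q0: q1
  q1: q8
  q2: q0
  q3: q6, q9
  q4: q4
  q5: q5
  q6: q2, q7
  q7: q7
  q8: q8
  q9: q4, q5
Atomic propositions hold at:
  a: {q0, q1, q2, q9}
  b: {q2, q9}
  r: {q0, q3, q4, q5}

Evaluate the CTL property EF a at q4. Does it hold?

No

EF a: least fixpoint, start Z0 = {q0, q1, q2, q9}, add states with some successor in Z. Z1 = {q0, q1, q2, q3, q6, q9}; fixed.
Sat(EF a) = {q0, q1, q2, q3, q6, q9}
q4 ∉ Sat(EF a) = {q0, q1, q2, q3, q6, q9}, so the formula does not hold at q4.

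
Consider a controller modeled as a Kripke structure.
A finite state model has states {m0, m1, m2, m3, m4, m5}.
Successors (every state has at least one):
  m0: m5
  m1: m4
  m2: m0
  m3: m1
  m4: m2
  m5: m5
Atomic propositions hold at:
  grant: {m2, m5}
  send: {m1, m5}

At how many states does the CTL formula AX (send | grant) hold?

Sat(send | grant) = {m1, m2, m5}
Sat(AX (send | grant)) = {s : every successor in {m1, m2, m5}} = {m0, m3, m4, m5}
|Sat(AX (send | grant))| = |{m0, m3, m4, m5}| = 4.

4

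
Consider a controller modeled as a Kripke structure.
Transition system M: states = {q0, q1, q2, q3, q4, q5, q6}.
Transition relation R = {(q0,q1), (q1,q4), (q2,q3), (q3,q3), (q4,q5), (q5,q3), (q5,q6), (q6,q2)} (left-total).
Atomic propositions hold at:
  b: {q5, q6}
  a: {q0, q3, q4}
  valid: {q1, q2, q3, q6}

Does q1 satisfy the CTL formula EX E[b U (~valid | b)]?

Yes

Sat(~valid) = {q0, q4, q5}
Sat(~valid | b) = {q0, q4, q5, q6}
E[b U (~valid | b)]: least fixpoint, start Z0 = Sat((~valid | b)) = {q0, q4, q5, q6}, add states in Sat(b) with some successor in Z. Already a fixed point.
Sat(E[b U (~valid | b)]) = {q0, q4, q5, q6}
Sat(EX E[b U (~valid | b)]) = {s : some successor in {q0, q4, q5, q6}} = {q1, q4, q5}
q1 ∈ Sat(EX E[b U (~valid | b)]) = {q1, q4, q5}, so the formula holds at q1.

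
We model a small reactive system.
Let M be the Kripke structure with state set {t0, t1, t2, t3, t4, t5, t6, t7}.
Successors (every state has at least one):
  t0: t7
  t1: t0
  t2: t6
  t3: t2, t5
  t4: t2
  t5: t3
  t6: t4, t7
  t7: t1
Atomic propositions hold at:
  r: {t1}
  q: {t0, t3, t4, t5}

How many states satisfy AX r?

Sat(AX r) = {s : every successor in {t1}} = {t7}
|Sat(AX r)| = |{t7}| = 1.

1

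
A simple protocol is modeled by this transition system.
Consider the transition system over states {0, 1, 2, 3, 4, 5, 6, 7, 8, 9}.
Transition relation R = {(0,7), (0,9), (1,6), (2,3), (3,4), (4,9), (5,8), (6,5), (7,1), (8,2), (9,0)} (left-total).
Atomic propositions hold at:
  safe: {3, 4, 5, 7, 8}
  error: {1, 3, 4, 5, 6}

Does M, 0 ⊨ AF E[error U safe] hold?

E[error U safe]: least fixpoint, start Z0 = Sat(safe) = {3, 4, 5, 7, 8}, add states in Sat(error) with some successor in Z. Z1 = {3, 4, 5, 6, 7, 8}; Z2 = {1, 3, 4, 5, 6, 7, 8}; fixed.
Sat(E[error U safe]) = {1, 3, 4, 5, 6, 7, 8}
AF E[error U safe]: least fixpoint, start Z0 = {1, 3, 4, 5, 6, 7, 8}, add states with every successor in Z. Z1 = {1, 2, 3, 4, 5, 6, 7, 8}; fixed.
Sat(AF E[error U safe]) = {1, 2, 3, 4, 5, 6, 7, 8}
0 ∉ Sat(AF E[error U safe]) = {1, 2, 3, 4, 5, 6, 7, 8}, so the formula does not hold at 0.

No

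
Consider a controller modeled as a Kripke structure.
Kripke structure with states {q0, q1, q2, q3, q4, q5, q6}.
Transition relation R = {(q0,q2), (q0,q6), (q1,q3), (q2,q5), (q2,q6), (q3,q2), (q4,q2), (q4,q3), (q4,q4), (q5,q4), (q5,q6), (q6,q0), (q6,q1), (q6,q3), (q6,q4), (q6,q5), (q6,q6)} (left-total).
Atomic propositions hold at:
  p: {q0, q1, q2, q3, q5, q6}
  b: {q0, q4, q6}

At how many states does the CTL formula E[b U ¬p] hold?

3

Sat(¬p) = {q4}
E[b U ¬p]: least fixpoint, start Z0 = Sat(¬p) = {q4}, add states in Sat(b) with some successor in Z. Z1 = {q4, q6}; Z2 = {q0, q4, q6}; fixed.
Sat(E[b U ¬p]) = {q0, q4, q6}
|Sat(E[b U ¬p])| = |{q0, q4, q6}| = 3.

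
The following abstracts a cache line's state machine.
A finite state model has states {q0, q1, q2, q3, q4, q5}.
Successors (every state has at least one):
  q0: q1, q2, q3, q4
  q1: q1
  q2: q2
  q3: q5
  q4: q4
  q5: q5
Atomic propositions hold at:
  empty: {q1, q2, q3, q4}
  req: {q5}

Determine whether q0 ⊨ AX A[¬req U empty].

Sat(¬req) = {q0, q1, q2, q3, q4}
A[¬req U empty]: least fixpoint, start Z0 = Sat(empty) = {q1, q2, q3, q4}, add states in Sat(¬req) with every successor in Z. Z1 = {q0, q1, q2, q3, q4}; fixed.
Sat(A[¬req U empty]) = {q0, q1, q2, q3, q4}
Sat(AX A[¬req U empty]) = {s : every successor in {q0, q1, q2, q3, q4}} = {q0, q1, q2, q4}
q0 ∈ Sat(AX A[¬req U empty]) = {q0, q1, q2, q4}, so the formula holds at q0.

Yes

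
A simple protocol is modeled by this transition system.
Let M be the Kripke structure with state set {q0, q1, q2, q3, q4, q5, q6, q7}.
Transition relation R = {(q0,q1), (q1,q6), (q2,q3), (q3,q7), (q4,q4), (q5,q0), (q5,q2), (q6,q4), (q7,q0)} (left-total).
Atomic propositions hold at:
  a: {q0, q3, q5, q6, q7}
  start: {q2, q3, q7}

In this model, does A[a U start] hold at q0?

No

A[a U start]: least fixpoint, start Z0 = Sat(start) = {q2, q3, q7}, add states in Sat(a) with every successor in Z. Already a fixed point.
Sat(A[a U start]) = {q2, q3, q7}
q0 ∉ Sat(A[a U start]) = {q2, q3, q7}, so the formula does not hold at q0.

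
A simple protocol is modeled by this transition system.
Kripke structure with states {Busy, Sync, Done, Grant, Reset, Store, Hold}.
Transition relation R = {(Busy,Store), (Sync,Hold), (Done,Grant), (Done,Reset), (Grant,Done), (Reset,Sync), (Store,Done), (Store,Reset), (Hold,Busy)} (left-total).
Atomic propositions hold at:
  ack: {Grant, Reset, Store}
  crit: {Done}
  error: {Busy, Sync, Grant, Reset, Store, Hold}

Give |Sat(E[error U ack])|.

E[error U ack]: least fixpoint, start Z0 = Sat(ack) = {Grant, Reset, Store}, add states in Sat(error) with some successor in Z. Z1 = {Busy, Grant, Reset, Store}; Z2 = {Busy, Grant, Reset, Store, Hold}; Z3 = {Busy, Sync, Grant, Reset, Store, Hold}; fixed.
Sat(E[error U ack]) = {Busy, Sync, Grant, Reset, Store, Hold}
|Sat(E[error U ack])| = |{Busy, Sync, Grant, Reset, Store, Hold}| = 6.

6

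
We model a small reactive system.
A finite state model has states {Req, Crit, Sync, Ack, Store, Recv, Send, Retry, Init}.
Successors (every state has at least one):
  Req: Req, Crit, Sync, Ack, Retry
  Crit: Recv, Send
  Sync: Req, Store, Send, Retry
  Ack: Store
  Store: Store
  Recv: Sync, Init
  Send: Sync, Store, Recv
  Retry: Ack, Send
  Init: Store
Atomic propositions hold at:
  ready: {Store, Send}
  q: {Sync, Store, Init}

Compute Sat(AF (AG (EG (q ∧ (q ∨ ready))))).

{Ack, Store, Init}

Sat(q ∨ ready) = {Sync, Store, Send, Init}
Sat(q ∧ (q ∨ ready)) = {Sync, Store, Init}
EG (q ∧ (q ∨ ready)): greatest fixpoint, start Z0 = {Sync, Store, Init}, keep only states in Sat with some successor in Z. Already a fixed point.
Sat(EG (q ∧ (q ∨ ready))) = {Sync, Store, Init}
AG (EG (q ∧ (q ∨ ready))): greatest fixpoint, start Z0 = {Sync, Store, Init}, keep only states in Sat with every successor in Z. Z1 = {Store, Init}; fixed.
Sat(AG (EG (q ∧ (q ∨ ready)))) = {Store, Init}
AF (AG (EG (q ∧ (q ∨ ready)))): least fixpoint, start Z0 = {Store, Init}, add states with every successor in Z. Z1 = {Ack, Store, Init}; fixed.
Sat(AF (AG (EG (q ∧ (q ∨ ready))))) = {Ack, Store, Init}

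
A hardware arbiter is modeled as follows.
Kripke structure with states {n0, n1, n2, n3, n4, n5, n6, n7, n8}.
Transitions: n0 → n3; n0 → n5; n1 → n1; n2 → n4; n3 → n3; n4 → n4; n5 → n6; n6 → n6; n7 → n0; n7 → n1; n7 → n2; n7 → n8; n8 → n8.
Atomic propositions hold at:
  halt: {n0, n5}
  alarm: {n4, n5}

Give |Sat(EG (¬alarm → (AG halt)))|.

Sat(¬alarm) = {n0, n1, n2, n3, n6, n7, n8}
AG halt: greatest fixpoint, start Z0 = {n0, n5}, keep only states in Sat with every successor in Z. Z1 = ∅; fixed.
Sat(AG halt) = ∅
Sat(¬alarm → (AG halt)) = {n4, n5}
EG (¬alarm → (AG halt)): greatest fixpoint, start Z0 = {n4, n5}, keep only states in Sat with some successor in Z. Z1 = {n4}; fixed.
Sat(EG (¬alarm → (AG halt))) = {n4}
|Sat(EG (¬alarm → (AG halt)))| = |{n4}| = 1.

1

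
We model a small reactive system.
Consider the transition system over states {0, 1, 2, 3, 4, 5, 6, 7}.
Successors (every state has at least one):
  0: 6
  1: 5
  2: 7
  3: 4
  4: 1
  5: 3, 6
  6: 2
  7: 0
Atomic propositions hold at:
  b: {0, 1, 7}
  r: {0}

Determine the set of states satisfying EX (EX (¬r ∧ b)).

{3, 6}

Sat(¬r) = {1, 2, 3, 4, 5, 6, 7}
Sat(¬r ∧ b) = {1, 7}
Sat(EX (¬r ∧ b)) = {s : some successor in {1, 7}} = {2, 4}
Sat(EX (EX (¬r ∧ b))) = {s : some successor in {2, 4}} = {3, 6}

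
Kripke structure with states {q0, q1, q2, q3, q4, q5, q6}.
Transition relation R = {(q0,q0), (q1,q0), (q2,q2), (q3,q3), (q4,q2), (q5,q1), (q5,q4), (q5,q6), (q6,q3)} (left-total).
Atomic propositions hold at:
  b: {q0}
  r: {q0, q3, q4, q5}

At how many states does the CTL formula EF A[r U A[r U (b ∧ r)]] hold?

3

Sat(b ∧ r) = {q0}
A[r U (b ∧ r)]: least fixpoint, start Z0 = Sat((b ∧ r)) = {q0}, add states in Sat(r) with every successor in Z. Already a fixed point.
Sat(A[r U (b ∧ r)]) = {q0}
A[r U A[r U (b ∧ r)]]: least fixpoint, start Z0 = Sat(A[r U (b ∧ r)]) = {q0}, add states in Sat(r) with every successor in Z. Already a fixed point.
Sat(A[r U A[r U (b ∧ r)]]) = {q0}
EF A[r U A[r U (b ∧ r)]]: least fixpoint, start Z0 = {q0}, add states with some successor in Z. Z1 = {q0, q1}; Z2 = {q0, q1, q5}; fixed.
Sat(EF A[r U A[r U (b ∧ r)]]) = {q0, q1, q5}
|Sat(EF A[r U A[r U (b ∧ r)]])| = |{q0, q1, q5}| = 3.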